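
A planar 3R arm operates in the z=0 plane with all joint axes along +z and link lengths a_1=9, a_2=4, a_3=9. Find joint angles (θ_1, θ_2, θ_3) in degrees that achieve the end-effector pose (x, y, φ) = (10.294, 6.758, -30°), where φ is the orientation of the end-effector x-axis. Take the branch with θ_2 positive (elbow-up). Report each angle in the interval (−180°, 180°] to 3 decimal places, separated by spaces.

59.999 60.008 -150.007

wrist centre = target − a_3·(cos φ, sin φ) = (2.4998, 11.2580)
cos θ_2 = (132.9914−9²−4²)/(2·9·4) = 0.4999; θ_2 = 60.0079° (elbow-up)
β = atan2(11.2580,2.4998) = 77.4809°; ψ = atan2(3.4644,10.9995) = 17.4822°
θ_1 = β − ψ = 59.9987°
θ_3 = φ − θ_1 − θ_2 = -150.0066° (wrapped to (-180°,180°])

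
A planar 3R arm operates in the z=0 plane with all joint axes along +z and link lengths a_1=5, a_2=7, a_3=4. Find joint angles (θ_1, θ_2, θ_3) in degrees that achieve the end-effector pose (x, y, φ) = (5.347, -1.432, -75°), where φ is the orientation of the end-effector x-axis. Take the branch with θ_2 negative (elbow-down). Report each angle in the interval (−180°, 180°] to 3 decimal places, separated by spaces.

118.838 -134.998 -58.840

wrist centre = target − a_3·(cos φ, sin φ) = (4.3117, 2.4317)
cos θ_2 = (24.5041−5²−7²)/(2·5·7) = -0.7071; θ_2 = -134.9981° (elbow-down)
β = atan2(2.4317,4.3117) = 29.4219°; ψ = atan2(-4.9499,0.0504) = -89.4165°
θ_1 = β − ψ = 118.8384°
θ_3 = φ − θ_1 − θ_2 = -58.8402° (wrapped to (-180°,180°])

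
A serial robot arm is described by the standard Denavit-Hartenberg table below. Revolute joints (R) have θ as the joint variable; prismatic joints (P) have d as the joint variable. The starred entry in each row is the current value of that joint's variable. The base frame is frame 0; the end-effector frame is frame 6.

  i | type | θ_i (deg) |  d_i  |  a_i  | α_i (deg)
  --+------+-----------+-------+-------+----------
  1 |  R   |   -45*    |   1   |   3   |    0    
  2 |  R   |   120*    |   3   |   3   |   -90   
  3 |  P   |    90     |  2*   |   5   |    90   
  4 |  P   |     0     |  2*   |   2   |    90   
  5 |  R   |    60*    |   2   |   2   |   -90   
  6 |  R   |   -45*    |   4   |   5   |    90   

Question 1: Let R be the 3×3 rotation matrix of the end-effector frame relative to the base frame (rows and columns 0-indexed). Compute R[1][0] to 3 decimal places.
End-effector x-axis (col 0 of R) = (0.8415,0.4085,-0.3536)
R[1][0] = 0.4085

0.408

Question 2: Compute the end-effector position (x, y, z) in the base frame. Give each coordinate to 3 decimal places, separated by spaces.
8.589 8.356 -2.304

after link 1: o_1 = (2.1213, -2.1213, 1.0000)
after link 2: o_2 = (2.8978, 0.7765, 4.0000)
after link 3: o_3 = (0.9659, 1.2941, -1.0000)
after link 4: o_4 = (1.4836, 3.2259, -3.0000)
after link 5: o_5 = (3.8637, 4.3813, -4.0000)
after link 6: o_6 = (8.5889, 8.3557, -2.3037)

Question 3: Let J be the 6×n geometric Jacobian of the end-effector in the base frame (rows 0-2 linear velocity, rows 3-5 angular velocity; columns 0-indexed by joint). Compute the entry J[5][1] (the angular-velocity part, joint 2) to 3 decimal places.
axis z_1 = (0.0000,0.0000,1.0000); lever o_n−o_1 = (6.4676,10.4770,-3.3037)
cross product → J_v[:, 1] = (-10.4770,6.4676,0.0000)
J_ω[:, 1] = z_1
entry J[5][1] = 1.0000

1.000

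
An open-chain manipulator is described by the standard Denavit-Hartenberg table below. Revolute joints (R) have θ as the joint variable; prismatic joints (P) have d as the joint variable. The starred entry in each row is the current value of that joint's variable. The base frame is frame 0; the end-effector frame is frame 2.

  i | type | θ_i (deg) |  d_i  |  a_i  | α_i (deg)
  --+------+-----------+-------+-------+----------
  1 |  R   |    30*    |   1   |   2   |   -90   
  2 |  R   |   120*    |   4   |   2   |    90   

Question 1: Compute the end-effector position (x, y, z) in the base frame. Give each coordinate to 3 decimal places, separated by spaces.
after link 1: o_1 = (1.7321, 1.0000, 1.0000)
after link 2: o_2 = (-1.1340, 3.9641, -0.7321)

-1.134 3.964 -0.732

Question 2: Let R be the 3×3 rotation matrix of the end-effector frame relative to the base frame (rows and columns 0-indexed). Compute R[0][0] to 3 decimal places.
-0.433

End-effector x-axis (col 0 of R) = (-0.4330,-0.2500,-0.8660)
R[0][0] = -0.4330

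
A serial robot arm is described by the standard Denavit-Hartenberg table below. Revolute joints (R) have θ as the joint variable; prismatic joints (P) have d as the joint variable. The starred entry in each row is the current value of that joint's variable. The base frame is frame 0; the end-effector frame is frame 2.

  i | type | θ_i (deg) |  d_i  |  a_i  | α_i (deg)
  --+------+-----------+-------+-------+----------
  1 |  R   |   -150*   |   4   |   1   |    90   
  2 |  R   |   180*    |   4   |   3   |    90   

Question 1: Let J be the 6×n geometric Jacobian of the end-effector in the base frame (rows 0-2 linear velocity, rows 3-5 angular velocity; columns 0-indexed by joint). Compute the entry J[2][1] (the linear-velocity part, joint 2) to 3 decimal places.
axis z_1 = (-0.5000,0.8660,0.0000); lever o_n−o_1 = (0.5981,4.9641,0.0000)
cross product → J_v[:, 1] = (0.0000,0.0000,-3.0000)
J_ω[:, 1] = z_1
entry J[2][1] = -3.0000

-3.000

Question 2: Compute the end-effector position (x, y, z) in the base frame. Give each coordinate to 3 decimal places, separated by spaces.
after link 1: o_1 = (-0.8660, -0.5000, 4.0000)
after link 2: o_2 = (-0.2679, 4.4641, 4.0000)

-0.268 4.464 4.000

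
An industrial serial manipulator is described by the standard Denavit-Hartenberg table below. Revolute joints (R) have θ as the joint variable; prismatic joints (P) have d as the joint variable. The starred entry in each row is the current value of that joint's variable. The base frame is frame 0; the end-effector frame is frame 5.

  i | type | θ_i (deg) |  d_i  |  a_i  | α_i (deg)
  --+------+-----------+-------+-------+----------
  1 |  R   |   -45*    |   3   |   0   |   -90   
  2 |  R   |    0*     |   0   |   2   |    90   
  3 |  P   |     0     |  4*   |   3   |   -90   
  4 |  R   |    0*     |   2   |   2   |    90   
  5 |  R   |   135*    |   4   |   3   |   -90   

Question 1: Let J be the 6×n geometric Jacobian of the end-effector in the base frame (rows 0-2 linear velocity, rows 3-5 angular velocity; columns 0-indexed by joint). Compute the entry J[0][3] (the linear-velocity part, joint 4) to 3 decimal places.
axis z_3 = (0.7071,0.7071,0.0000); lever o_n−o_3 = (2.8284,3.0000,4.0000)
cross product → J_v[:, 3] = (2.8284,-2.8284,0.1213)
J_ω[:, 3] = z_3
entry J[0][3] = 2.8284

2.828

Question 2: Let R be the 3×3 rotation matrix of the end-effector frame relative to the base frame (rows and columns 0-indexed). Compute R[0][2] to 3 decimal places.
-1.000

End-effector z-axis (col 2 of R) = (-1.0000,0.0000,0.0000)
R[0][2] = -1.0000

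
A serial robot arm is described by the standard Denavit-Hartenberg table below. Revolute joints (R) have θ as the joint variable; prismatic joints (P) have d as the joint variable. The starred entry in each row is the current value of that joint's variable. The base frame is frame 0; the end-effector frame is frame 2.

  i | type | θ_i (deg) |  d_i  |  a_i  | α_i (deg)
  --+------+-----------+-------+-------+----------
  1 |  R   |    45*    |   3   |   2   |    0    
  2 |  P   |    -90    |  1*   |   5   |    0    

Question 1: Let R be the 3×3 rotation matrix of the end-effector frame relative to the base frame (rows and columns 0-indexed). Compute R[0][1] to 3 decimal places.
End-effector y-axis (col 1 of R) = (0.7071,0.7071,0.0000)
R[0][1] = 0.7071

0.707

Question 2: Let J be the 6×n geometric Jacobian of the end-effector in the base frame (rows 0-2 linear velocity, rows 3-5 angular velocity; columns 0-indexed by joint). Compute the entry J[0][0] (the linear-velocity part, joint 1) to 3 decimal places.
2.121

axis z_0 = ẑ; lever o_n−o_0 = (4.9497,-2.1213,4.0000)
cross product → J_v[:, 0] = (2.1213,4.9497,-0.0000)
J_ω[:, 0] = z_0
entry J[0][0] = 2.1213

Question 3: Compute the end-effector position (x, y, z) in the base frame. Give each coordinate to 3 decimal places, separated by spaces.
after link 1: o_1 = (1.4142, 1.4142, 3.0000)
after link 2: o_2 = (4.9497, -2.1213, 4.0000)

4.950 -2.121 4.000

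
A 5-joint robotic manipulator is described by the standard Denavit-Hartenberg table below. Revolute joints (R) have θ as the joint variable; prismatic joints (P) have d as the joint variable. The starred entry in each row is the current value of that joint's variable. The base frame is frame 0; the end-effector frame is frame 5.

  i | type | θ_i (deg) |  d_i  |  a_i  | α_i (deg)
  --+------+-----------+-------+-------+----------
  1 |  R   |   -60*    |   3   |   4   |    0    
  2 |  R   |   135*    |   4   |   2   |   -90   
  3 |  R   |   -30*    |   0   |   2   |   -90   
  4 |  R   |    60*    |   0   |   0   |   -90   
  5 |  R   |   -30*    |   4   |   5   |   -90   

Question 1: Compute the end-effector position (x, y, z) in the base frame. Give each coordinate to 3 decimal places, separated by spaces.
after link 1: o_1 = (2.0000, -3.4641, 3.0000)
after link 2: o_2 = (2.5176, -1.5322, 7.0000)
after link 3: o_3 = (2.9659, 0.1408, 8.0000)
after link 4: o_4 = (2.9659, 0.1408, 8.0000)
after link 5: o_5 = (8.5524, -1.2267, 5.1854)

8.552 -1.227 5.185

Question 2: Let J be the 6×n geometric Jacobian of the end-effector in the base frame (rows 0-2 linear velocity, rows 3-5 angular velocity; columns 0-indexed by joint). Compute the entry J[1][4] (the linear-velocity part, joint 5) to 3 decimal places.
-1.606

axis z_4 = (0.2888,-0.8539,-0.4330); lever o_n−o_4 = (5.5864,-1.3675,-2.8146)
cross product → J_v[:, 4] = (1.8111,-1.6060,4.3750)
J_ω[:, 4] = z_4
entry J[1][4] = -1.6060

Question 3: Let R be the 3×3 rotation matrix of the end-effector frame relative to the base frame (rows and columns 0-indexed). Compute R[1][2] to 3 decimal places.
End-effector z-axis (col 2 of R) = (0.3622,-0.3212,0.8750)
R[1][2] = -0.3212

-0.321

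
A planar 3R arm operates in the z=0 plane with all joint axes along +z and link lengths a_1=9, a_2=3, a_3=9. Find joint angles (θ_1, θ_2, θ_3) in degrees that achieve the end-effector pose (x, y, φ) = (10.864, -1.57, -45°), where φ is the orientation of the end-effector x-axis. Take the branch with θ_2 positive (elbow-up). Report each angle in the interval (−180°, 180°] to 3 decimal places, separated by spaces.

wrist centre = target − a_3·(cos φ, sin φ) = (4.5000, 4.7940)
cos θ_2 = (43.2324−9²−3²)/(2·9·3) = -0.8661; θ_2 = 150.0047° (elbow-up)
β = atan2(4.7940,4.5000) = 46.8114°; ψ = atan2(1.4998,6.4018) = 13.1852°
θ_1 = β − ψ = 33.6261°
θ_3 = φ − θ_1 − θ_2 = 131.3691° (wrapped to (-180°,180°])

33.626 150.005 131.369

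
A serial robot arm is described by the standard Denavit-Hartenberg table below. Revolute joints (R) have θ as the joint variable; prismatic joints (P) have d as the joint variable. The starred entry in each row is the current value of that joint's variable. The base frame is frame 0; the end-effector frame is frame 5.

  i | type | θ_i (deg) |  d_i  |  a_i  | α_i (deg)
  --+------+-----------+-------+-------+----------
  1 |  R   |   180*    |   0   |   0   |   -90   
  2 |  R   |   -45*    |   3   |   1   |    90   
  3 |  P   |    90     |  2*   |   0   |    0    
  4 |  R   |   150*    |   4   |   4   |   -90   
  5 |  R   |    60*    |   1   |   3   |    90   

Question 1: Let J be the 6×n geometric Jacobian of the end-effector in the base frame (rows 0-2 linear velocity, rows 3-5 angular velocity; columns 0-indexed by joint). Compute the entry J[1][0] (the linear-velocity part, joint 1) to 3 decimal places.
3.031

axis z_0 = ẑ; lever o_n−o_0 = (3.0306,2.2631,1.7805)
cross product → J_v[:, 0] = (-2.2631,3.0306,0.0000)
J_ω[:, 0] = z_0
entry J[1][0] = 3.0306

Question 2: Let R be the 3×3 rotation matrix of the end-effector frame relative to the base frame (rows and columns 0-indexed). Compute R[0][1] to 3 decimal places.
End-effector y-axis (col 1 of R) = (-0.6124,0.5000,0.6124)
R[0][1] = -0.6124

-0.612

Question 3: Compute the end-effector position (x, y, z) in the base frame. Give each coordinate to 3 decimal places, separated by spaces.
3.031 2.263 1.780

after link 1: o_1 = (0.0000, 0.0000, 0.0000)
after link 2: o_2 = (-0.7071, -3.0000, 0.7071)
after link 3: o_3 = (0.7071, -3.0000, 2.1213)
after link 4: o_4 = (4.9497, 0.4641, 3.5355)
after link 5: o_5 = (3.0306, 2.2631, 1.7805)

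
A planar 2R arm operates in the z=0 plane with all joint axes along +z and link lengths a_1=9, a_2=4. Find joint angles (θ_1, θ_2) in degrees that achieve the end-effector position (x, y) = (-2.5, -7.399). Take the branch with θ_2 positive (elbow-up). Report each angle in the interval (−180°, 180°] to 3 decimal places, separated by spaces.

cos θ_2 = (60.9952−9²−4²)/(2·9·4) = -0.5001; θ_2 = 120.0044° (elbow-up)
β = atan2(-7.3990,-2.5000) = -108.6693°; ψ = atan2(3.4639,6.9997) = 26.3294°
θ_1 = β − ψ = -134.9986°

-134.999 120.004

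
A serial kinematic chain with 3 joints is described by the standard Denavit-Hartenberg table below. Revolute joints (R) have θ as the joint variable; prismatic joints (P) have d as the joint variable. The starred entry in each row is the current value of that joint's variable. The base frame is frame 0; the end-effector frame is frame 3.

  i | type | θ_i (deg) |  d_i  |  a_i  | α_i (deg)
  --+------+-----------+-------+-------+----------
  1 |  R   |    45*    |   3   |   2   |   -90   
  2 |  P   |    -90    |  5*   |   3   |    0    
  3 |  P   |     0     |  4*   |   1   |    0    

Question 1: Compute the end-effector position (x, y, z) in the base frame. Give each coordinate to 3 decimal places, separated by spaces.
-4.950 7.778 7.000

after link 1: o_1 = (1.4142, 1.4142, 3.0000)
after link 2: o_2 = (-2.1213, 4.9497, 6.0000)
after link 3: o_3 = (-4.9497, 7.7782, 7.0000)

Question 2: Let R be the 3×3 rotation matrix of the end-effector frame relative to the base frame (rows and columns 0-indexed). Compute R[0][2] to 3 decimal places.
End-effector z-axis (col 2 of R) = (-0.7071,0.7071,0.0000)
R[0][2] = -0.7071

-0.707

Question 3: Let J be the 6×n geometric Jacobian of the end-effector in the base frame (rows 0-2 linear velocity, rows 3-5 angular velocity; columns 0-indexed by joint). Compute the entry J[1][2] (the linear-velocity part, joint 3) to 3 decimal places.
0.707

prismatic axis z_2 = (-0.7071,0.7071,0.0000)
J_v[:, 2] = z_2; J_ω[:, 2] = (0,0,0)
entry J[1][2] = 0.7071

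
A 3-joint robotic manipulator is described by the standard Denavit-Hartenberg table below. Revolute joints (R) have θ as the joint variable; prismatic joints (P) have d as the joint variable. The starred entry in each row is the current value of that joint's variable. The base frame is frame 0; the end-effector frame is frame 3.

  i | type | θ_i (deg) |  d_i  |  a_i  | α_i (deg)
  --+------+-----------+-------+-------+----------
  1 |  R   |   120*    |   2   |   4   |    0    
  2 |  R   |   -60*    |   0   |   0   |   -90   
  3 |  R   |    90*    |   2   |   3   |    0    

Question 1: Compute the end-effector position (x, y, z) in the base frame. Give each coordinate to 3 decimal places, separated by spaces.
-3.732 4.464 -1.000

after link 1: o_1 = (-2.0000, 3.4641, 2.0000)
after link 2: o_2 = (-2.0000, 3.4641, 2.0000)
after link 3: o_3 = (-3.7321, 4.4641, -1.0000)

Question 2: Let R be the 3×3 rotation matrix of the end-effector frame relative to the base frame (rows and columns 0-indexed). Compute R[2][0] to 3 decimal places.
End-effector x-axis (col 0 of R) = (-0.0000,0.0000,-1.0000)
R[2][0] = -1.0000

-1.000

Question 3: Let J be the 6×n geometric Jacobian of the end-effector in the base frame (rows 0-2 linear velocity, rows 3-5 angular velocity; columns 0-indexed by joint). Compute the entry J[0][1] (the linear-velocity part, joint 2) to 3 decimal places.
-1.000

axis z_1 = (0.0000,0.0000,1.0000); lever o_n−o_1 = (-1.7321,1.0000,-3.0000)
cross product → J_v[:, 1] = (-1.0000,-1.7321,0.0000)
J_ω[:, 1] = z_1
entry J[0][1] = -1.0000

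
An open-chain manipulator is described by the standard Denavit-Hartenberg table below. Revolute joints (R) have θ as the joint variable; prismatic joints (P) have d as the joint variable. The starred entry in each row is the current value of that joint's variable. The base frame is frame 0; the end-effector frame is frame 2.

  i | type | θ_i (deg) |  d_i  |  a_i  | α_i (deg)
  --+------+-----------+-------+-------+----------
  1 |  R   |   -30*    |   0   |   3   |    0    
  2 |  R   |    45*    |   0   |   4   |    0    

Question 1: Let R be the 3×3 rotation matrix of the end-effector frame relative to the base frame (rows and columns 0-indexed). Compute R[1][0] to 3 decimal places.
0.259

End-effector x-axis (col 0 of R) = (0.9659,0.2588,0.0000)
R[1][0] = 0.2588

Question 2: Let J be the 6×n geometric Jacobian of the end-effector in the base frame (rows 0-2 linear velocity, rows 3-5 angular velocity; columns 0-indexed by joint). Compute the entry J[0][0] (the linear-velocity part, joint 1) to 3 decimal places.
0.465

axis z_0 = ẑ; lever o_n−o_0 = (6.4618,-0.4647,0.0000)
cross product → J_v[:, 0] = (0.4647,6.4618,-0.0000)
J_ω[:, 0] = z_0
entry J[0][0] = 0.4647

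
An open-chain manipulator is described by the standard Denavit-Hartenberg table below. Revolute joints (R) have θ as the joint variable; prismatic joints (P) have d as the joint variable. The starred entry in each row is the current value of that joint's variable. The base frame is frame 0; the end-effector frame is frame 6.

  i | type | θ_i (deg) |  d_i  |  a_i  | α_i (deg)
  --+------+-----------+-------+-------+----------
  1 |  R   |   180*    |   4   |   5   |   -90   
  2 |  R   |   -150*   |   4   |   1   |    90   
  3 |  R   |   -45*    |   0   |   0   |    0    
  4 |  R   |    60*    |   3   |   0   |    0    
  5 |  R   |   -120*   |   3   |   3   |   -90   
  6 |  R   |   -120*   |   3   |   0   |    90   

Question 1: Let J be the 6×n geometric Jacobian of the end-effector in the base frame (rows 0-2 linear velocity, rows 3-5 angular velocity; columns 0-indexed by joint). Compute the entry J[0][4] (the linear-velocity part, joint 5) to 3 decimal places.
axis z_4 = (0.5000,-0.0000,-0.8660); lever o_n−o_4 = (3.3371,3.6742,-1.5374)
cross product → J_v[:, 4] = (3.1820,-2.1213,1.8371)
J_ω[:, 4] = z_4
entry J[0][4] = 3.1820

3.182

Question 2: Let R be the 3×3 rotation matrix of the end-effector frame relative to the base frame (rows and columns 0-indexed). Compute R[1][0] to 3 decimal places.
End-effector x-axis (col 0 of R) = (0.5451,-0.4830,-0.6853)
R[1][0] = -0.4830

-0.483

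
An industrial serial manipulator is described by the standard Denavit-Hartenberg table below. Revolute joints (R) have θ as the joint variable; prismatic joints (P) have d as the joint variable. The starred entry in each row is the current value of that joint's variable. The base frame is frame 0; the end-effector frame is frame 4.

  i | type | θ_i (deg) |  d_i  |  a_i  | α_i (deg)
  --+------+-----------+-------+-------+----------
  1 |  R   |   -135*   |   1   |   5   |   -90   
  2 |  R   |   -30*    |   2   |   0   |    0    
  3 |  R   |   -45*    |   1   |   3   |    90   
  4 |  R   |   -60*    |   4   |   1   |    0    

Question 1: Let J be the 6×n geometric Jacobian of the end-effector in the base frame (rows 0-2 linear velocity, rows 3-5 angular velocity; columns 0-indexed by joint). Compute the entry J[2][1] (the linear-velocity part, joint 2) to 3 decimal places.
2.958

axis z_1 = (0.7071,-0.7071,0.0000); lever o_n−o_1 = (3.6005,0.5826,4.4160)
cross product → J_v[:, 1] = (-3.1226,-3.1226,2.9578)
J_ω[:, 1] = z_1
entry J[2][1] = 2.9578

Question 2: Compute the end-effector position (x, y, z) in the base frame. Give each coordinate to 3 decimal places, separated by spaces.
0.065 -2.953 5.416

after link 1: o_1 = (-3.5355, -3.5355, 1.0000)
after link 2: o_2 = (-2.1213, -4.9497, 1.0000)
after link 3: o_3 = (-1.9633, -6.2059, 3.8978)
after link 4: o_4 = (0.0649, -2.9530, 5.4160)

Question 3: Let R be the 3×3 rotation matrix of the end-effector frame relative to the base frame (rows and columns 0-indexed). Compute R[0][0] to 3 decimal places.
End-effector x-axis (col 0 of R) = (-0.7039,0.5209,0.4830)
R[0][0] = -0.7039

-0.704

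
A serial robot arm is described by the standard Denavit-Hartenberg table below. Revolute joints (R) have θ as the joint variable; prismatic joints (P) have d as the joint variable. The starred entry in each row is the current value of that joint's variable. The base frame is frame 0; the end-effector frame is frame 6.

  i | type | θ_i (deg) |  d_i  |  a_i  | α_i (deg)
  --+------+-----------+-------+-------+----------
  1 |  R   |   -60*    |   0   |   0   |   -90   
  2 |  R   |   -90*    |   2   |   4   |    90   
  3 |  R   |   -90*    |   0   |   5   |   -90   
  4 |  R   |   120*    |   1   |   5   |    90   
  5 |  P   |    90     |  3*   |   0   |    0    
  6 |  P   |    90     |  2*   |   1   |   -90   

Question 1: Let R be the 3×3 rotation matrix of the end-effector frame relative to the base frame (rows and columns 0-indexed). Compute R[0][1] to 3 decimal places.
0.500

End-effector y-axis (col 1 of R) = (0.5000,0.8660,-0.0000)
R[0][1] = 0.5000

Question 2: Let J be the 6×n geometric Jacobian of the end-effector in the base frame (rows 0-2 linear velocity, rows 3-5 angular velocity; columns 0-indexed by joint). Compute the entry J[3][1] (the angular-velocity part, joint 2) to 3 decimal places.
0.866

axis z_1 = (0.8660,0.5000,0.0000); lever o_n−o_1 = (-1.6340,-7.8301,5.0000)
cross product → J_v[:, 1] = (2.5000,-4.3301,-5.9641)
J_ω[:, 1] = z_1
entry J[3][1] = 0.8660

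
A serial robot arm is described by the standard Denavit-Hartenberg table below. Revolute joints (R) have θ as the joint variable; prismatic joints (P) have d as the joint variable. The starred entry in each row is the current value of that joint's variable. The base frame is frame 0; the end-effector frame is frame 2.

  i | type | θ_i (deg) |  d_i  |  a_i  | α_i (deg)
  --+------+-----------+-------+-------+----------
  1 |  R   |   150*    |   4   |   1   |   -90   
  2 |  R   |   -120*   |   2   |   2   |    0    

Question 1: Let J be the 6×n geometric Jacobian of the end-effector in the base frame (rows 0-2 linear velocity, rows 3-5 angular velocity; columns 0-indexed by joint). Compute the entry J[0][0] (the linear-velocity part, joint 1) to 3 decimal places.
axis z_0 = ẑ; lever o_n−o_0 = (-1.0000,-1.7321,5.7321)
cross product → J_v[:, 0] = (1.7321,-1.0000,0.0000)
J_ω[:, 0] = z_0
entry J[0][0] = 1.7321

1.732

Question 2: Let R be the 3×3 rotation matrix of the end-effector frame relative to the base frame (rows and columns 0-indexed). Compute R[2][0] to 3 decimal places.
End-effector x-axis (col 0 of R) = (0.4330,-0.2500,0.8660)
R[2][0] = 0.8660

0.866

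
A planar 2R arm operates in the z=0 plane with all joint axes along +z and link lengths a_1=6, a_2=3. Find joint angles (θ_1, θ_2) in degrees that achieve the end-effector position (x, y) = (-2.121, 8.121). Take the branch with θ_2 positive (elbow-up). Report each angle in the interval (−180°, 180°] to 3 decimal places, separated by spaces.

89.994 45.015

cos θ_2 = (70.4493−6²−3²)/(2·6·3) = 0.7069; θ_2 = 45.0148° (elbow-up)
β = atan2(8.1210,-2.1210) = 104.6372°; ψ = atan2(2.1219,8.1208) = 14.6434°
θ_1 = β − ψ = 89.9939°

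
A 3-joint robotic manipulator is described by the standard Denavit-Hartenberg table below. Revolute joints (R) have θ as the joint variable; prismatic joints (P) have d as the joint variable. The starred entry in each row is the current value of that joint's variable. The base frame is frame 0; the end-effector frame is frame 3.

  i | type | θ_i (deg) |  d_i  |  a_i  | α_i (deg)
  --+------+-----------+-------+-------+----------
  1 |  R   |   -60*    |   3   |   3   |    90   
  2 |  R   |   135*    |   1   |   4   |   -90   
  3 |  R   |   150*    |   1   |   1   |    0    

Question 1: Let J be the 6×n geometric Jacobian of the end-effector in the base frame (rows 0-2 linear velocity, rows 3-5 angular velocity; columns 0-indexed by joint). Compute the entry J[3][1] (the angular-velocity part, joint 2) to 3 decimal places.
-0.866

axis z_1 = (-0.8660,-0.5000,0.0000); lever o_n−o_1 = (-1.8946,2.2815,1.5089)
cross product → J_v[:, 1] = (-0.7545,1.3068,-2.9232)
J_ω[:, 1] = z_1
entry J[3][1] = -0.8660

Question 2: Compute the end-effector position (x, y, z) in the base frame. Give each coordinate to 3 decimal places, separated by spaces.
-0.395 -0.317 4.509

after link 1: o_1 = (1.5000, -2.5981, 3.0000)
after link 2: o_2 = (-0.7802, -0.6486, 5.8284)
after link 3: o_3 = (-0.3946, -0.3165, 4.5089)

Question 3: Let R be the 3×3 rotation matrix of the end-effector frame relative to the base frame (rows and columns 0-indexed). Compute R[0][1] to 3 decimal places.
End-effector y-axis (col 1 of R) = (-0.5732,-0.7392,-0.3536)
R[0][1] = -0.5732

-0.573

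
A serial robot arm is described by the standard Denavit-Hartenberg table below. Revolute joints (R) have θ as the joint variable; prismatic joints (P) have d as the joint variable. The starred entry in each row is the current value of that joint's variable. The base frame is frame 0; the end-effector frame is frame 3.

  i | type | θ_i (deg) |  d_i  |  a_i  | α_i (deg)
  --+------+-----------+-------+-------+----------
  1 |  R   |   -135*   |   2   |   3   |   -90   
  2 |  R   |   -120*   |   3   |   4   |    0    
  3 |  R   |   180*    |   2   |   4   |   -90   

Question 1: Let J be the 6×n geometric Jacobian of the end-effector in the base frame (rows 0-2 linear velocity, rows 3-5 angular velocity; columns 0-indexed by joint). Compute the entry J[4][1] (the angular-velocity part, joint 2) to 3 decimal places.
-0.707

axis z_1 = (0.7071,-0.7071,0.0000); lever o_n−o_1 = (3.5355,-3.5355,0.0000)
cross product → J_v[:, 1] = (-0.0000,-0.0000,-0.0000)
J_ω[:, 1] = z_1
entry J[4][1] = -0.7071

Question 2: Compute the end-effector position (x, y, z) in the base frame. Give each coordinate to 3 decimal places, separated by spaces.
1.414 -5.657 2.000

after link 1: o_1 = (-2.1213, -2.1213, 2.0000)
after link 2: o_2 = (1.4142, -2.8284, 5.4641)
after link 3: o_3 = (1.4142, -5.6569, 2.0000)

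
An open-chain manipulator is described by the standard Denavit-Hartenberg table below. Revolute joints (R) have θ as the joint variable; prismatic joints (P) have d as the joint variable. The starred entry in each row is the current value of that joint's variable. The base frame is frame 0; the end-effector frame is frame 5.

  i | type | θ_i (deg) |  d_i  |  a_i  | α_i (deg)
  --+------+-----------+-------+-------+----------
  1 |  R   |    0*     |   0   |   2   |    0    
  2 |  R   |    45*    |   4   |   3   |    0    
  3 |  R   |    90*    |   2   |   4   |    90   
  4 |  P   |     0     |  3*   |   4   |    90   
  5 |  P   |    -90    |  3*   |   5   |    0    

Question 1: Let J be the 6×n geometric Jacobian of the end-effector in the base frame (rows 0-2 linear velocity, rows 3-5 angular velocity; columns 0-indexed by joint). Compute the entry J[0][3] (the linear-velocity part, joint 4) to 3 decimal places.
0.707

prismatic axis z_3 = (0.7071,0.7071,0.0000)
J_v[:, 3] = z_3; J_ω[:, 3] = (0,0,0)
entry J[0][3] = 0.7071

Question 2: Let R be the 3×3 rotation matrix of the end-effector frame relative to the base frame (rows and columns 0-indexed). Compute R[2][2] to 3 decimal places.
-1.000

End-effector z-axis (col 2 of R) = (0.0000,0.0000,-1.0000)
R[2][2] = -1.0000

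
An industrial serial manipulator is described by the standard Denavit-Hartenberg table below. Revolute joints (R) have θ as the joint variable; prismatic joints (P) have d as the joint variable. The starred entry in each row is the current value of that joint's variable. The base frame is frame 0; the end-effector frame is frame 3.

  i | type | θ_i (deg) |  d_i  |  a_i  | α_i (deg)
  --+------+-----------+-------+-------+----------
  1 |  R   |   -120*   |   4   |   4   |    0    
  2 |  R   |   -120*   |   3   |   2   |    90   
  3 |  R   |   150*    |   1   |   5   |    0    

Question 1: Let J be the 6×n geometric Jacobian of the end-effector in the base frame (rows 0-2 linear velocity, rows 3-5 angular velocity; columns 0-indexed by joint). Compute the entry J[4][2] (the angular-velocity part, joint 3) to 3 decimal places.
axis z_2 = (0.8660,0.5000,0.0000); lever o_n−o_2 = (3.0311,-3.2500,2.5000)
cross product → J_v[:, 2] = (1.2500,-2.1651,-4.3301)
J_ω[:, 2] = z_2
entry J[4][2] = 0.5000

0.500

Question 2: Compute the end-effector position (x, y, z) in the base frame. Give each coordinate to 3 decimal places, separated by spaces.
0.031 -4.982 9.500

after link 1: o_1 = (-2.0000, -3.4641, 4.0000)
after link 2: o_2 = (-3.0000, -1.7321, 7.0000)
after link 3: o_3 = (0.0311, -4.9821, 9.5000)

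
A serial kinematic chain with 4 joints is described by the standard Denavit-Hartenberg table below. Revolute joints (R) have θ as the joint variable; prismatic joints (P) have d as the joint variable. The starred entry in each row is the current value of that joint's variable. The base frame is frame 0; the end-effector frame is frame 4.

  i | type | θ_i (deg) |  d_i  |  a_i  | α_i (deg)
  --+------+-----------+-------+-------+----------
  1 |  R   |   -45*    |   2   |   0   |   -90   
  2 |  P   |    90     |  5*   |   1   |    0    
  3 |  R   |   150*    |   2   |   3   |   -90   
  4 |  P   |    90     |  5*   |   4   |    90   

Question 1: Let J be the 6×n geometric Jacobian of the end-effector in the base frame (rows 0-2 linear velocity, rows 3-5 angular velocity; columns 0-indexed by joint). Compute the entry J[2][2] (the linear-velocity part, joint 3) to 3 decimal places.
-2.830

axis z_2 = (0.7071,0.7071,0.0000); lever o_n−o_2 = (0.5870,-3.4154,5.0981)
cross product → J_v[:, 2] = (3.6049,-3.6049,-2.8301)
J_ω[:, 2] = z_2
entry J[2][2] = -2.8301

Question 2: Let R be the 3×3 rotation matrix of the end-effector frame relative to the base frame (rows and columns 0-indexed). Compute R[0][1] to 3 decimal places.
0.612

End-effector y-axis (col 1 of R) = (0.6124,-0.6124,0.5000)
R[0][1] = 0.6124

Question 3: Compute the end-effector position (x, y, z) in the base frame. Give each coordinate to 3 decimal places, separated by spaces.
after link 1: o_1 = (0.0000, 0.0000, 2.0000)
after link 2: o_2 = (3.5355, 3.5355, 1.0000)
after link 3: o_3 = (3.8891, 6.0104, 3.5981)
after link 4: o_4 = (4.1225, 0.1201, 6.0981)

4.123 0.120 6.098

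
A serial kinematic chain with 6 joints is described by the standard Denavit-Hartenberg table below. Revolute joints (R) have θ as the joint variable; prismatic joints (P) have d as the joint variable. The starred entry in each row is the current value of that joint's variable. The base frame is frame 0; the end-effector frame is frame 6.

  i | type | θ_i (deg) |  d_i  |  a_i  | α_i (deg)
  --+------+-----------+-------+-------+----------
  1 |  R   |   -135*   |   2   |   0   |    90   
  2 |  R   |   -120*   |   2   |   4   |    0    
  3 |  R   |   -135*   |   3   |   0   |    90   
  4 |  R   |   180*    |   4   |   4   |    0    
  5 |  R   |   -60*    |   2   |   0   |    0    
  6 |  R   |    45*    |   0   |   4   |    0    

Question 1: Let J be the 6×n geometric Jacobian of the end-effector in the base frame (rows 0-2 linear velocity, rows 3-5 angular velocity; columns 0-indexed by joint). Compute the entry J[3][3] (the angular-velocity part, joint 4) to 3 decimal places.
axis z_3 = (-0.6830,-0.6830,0.2588); lever o_n−o_3 = (-6.2693,-4.8052,-6.0428)
cross product → J_v[:, 3] = (5.3710,-5.7499,-1.0000)
J_ω[:, 3] = z_3
entry J[3][3] = -0.6830

-0.683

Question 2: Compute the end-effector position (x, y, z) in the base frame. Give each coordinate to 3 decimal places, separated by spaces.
-8.391 0.145 -7.507

after link 1: o_1 = (0.0000, 0.0000, 2.0000)
after link 2: o_2 = (-0.0000, 2.8284, -1.4641)
after link 3: o_3 = (-2.1213, 4.9497, -1.4641)
after link 4: o_4 = (-5.5854, 1.4856, -4.2925)
after link 5: o_5 = (-6.9514, 0.1196, -3.7749)
after link 6: o_6 = (-8.3906, 0.1446, -7.5069)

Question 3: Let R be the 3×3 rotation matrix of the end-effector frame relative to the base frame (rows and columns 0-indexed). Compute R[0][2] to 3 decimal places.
-0.683

End-effector z-axis (col 2 of R) = (-0.6830,-0.6830,0.2588)
R[0][2] = -0.6830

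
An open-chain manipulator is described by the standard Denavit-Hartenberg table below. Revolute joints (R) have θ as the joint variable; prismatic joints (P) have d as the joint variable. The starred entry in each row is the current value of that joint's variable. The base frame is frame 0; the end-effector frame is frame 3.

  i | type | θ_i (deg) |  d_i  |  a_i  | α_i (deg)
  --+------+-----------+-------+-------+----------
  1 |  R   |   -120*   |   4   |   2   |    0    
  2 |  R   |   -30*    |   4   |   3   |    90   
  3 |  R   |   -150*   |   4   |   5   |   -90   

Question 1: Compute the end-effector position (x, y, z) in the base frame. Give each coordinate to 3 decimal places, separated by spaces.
after link 1: o_1 = (-1.0000, -1.7321, 4.0000)
after link 2: o_2 = (-3.5981, -3.2321, 8.0000)
after link 3: o_3 = (-1.8481, 2.3971, 5.5000)

-1.848 2.397 5.500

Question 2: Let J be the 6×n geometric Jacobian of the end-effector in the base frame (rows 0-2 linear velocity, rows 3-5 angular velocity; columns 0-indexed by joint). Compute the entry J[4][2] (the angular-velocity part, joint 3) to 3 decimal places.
axis z_2 = (-0.5000,0.8660,0.0000); lever o_n−o_2 = (1.7500,5.6292,-2.5000)
cross product → J_v[:, 2] = (-2.1651,-1.2500,-4.3301)
J_ω[:, 2] = z_2
entry J[4][2] = 0.8660

0.866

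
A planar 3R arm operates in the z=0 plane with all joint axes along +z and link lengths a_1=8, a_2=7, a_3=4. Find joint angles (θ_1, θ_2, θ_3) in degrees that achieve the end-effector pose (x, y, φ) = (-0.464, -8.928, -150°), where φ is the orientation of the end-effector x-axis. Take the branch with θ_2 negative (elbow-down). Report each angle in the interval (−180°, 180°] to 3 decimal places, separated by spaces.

wrist centre = target − a_3·(cos φ, sin φ) = (3.0001, -6.9280)
cos θ_2 = (56.9978−8²−7²)/(2·8·7) = -0.5000; θ_2 = -120.0013° (elbow-down)
β = atan2(-6.9280,3.0001) = -66.5855°; ψ = atan2(-6.0621,4.4999) = -53.4137°
θ_1 = β − ψ = -13.1718°
θ_3 = φ − θ_1 − θ_2 = -16.8269° (wrapped to (-180°,180°])

-13.172 -120.001 -16.827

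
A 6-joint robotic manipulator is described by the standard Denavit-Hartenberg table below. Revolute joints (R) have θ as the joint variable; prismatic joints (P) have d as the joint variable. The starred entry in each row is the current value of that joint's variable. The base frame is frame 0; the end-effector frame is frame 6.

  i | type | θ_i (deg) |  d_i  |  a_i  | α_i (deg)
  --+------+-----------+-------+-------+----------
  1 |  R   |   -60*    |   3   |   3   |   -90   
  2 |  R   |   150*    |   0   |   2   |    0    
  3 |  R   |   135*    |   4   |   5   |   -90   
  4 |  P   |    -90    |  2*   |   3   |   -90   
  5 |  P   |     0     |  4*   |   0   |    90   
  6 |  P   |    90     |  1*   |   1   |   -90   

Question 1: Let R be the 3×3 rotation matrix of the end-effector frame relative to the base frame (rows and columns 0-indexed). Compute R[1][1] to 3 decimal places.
End-effector y-axis (col 1 of R) = (-0.4830,0.8365,0.2588)
R[1][1] = 0.8365

0.837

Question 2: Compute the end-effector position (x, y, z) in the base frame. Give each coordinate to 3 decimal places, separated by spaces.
9.439 -2.349 10.883

after link 1: o_1 = (1.5000, -2.5981, 3.0000)
after link 2: o_2 = (0.6340, -1.0981, 2.0000)
after link 3: o_3 = (4.7451, -0.2188, 6.8296)
after link 4: o_4 = (8.3091, -0.3918, 6.3120)
after link 5: o_5 = (8.8268, -1.2884, 10.1757)
after link 6: o_6 = (9.4391, -2.3491, 10.8828)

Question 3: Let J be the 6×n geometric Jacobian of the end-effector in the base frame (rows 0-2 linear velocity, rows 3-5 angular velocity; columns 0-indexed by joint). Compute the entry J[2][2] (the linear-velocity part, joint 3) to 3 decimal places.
-5.486

axis z_2 = (0.8660,0.5000,0.0000); lever o_n−o_2 = (8.8052,-1.2510,8.8828)
cross product → J_v[:, 2] = (4.4414,-7.6927,-5.4860)
J_ω[:, 2] = z_2
entry J[2][2] = -5.4860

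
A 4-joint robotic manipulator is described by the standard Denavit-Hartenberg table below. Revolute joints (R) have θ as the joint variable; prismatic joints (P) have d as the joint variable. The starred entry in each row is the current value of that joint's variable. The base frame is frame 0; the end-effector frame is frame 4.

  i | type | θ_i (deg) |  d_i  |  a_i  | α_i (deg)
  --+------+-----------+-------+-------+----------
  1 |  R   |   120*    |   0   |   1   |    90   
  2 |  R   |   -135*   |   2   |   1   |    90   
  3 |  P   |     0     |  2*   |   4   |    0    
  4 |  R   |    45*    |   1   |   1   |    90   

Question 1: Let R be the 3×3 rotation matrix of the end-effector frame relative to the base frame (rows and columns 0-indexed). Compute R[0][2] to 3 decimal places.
-0.362

End-effector z-axis (col 2 of R) = (-0.3624,-0.7866,-0.5000)
R[0][2] = -0.3624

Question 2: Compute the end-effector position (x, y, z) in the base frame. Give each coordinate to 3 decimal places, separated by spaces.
after link 1: o_1 = (-0.5000, 0.8660, 0.0000)
after link 2: o_2 = (1.5856, 1.2537, -0.7071)
after link 3: o_3 = (3.7069, -2.4206, -2.1213)
after link 4: o_4 = (4.9229, -3.1124, -1.9142)

4.923 -3.112 -1.914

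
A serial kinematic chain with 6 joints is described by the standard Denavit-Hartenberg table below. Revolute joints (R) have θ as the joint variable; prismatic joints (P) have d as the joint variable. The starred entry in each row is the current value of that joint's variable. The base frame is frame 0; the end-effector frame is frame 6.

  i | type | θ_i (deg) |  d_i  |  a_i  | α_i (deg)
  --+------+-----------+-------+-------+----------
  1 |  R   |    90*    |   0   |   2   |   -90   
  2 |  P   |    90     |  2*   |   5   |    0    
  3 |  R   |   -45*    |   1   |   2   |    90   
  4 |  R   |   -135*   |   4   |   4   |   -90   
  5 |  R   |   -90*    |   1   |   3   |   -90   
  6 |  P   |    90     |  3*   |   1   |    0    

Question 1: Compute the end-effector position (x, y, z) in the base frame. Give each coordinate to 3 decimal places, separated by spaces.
1.950 4.864 2.036

after link 1: o_1 = (0.0000, 2.0000, 0.0000)
after link 2: o_2 = (-2.0000, 2.0000, -5.0000)
after link 3: o_3 = (-3.0000, 3.4142, -6.4142)
after link 4: o_4 = (-0.1716, 4.2426, -1.5858)
after link 5: o_5 = (0.5355, 6.8640, 0.0355)
after link 6: o_6 = (1.9497, 4.8640, 2.0355)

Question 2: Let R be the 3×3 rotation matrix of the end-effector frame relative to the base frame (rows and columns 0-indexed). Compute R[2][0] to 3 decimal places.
End-effector x-axis (col 0 of R) = (-0.7071,-0.5000,0.5000)
R[2][0] = 0.5000

0.500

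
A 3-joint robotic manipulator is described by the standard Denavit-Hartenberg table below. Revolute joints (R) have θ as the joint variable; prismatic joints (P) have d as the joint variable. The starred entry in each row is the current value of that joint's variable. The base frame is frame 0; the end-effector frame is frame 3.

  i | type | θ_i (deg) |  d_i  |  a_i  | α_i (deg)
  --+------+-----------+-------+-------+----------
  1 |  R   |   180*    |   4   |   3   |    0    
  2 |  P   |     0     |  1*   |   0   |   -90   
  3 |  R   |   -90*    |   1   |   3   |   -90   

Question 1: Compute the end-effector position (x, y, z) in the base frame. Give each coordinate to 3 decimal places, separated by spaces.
-3.000 -1.000 8.000

after link 1: o_1 = (-3.0000, 0.0000, 4.0000)
after link 2: o_2 = (-3.0000, 0.0000, 5.0000)
after link 3: o_3 = (-3.0000, -1.0000, 8.0000)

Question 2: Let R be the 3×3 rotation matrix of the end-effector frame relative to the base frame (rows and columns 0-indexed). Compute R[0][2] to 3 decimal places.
-1.000

End-effector z-axis (col 2 of R) = (-1.0000,0.0000,-0.0000)
R[0][2] = -1.0000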